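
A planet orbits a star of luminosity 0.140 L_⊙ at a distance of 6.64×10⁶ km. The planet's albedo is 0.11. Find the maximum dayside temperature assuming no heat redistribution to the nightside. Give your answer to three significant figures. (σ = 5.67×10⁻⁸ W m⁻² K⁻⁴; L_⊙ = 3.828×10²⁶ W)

d = 6.64×10⁶ km = 6.64×10⁹ m.
L = 0.140 × 3.828×10²⁶ = 5.36×10²⁵ W.
Flux: S = L/(4πd²) = 5.36×10²⁵/(4π×(6.64×10⁹)²) = 9.67×10⁴ W m⁻².
With no redistribution each surface element balances locally: S(1−A) = σT⁴.
T = [9.67×10⁴ × 0.89 / 5.67×10⁻⁸]^(1/4) = (1.52×10¹²)^(1/4) = 1110 K.

T_ss ≈ 1110 K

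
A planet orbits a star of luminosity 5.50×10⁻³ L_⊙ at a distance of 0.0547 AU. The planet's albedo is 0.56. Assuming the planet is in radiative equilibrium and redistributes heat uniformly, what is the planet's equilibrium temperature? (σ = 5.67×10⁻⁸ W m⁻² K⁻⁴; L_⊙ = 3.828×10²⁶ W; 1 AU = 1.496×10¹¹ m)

d = 0.0547 AU = 8.18×10⁹ m.
L = 5.50×10⁻³ × 3.828×10²⁶ = 2.11×10²⁴ W.
Flux: S = L/(4πd²) = 2.11×10²⁴/(4π×(8.18×10⁹)²) = 2500 W m⁻².
Energy balance: absorbed = emitted ⇒ πR²·S(1−A) = 4πR²·σT_eq⁴, so T_eq⁴ = S(1−A)/(4σ).
T_eq = [2500 × 0.44 / (4 × 5.67×10⁻⁸)]^(1/4) = (4.85×10⁹)^(1/4) = 264 K.

T_eq ≈ 264 K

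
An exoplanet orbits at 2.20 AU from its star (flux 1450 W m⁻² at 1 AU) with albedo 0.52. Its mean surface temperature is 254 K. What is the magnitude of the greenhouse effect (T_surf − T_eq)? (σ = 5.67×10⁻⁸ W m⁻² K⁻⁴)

S = 1450/2.20² = 299.6 W m⁻².
T_eq = [S(1−A)/(4σ)]^(1/4) = [299.6×0.48/(4×5.67×10⁻⁸)]^(1/4) = 158.7 K.
ΔT = T_surf − T_eq = 254 − 158.7.

ΔT ≈ 95.3 K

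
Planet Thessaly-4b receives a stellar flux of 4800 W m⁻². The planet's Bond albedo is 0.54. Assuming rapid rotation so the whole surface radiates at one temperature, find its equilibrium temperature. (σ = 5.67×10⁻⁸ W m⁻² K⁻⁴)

T_eq ≈ 314 K

Energy balance: absorbed = emitted ⇒ πR²·S(1−A) = 4πR²·σT_eq⁴, so T_eq⁴ = S(1−A)/(4σ).
T_eq = [4800 × 0.46 / (4 × 5.67×10⁻⁸)]^(1/4) = (9.74×10⁹)^(1/4) = 314 K.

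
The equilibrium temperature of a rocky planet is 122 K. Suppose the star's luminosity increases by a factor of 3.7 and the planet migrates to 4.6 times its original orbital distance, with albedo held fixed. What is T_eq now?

T_eq ≈ 78.9 K

T_eq ∝ L^(1/4) · d^(−1/2).
T′ = 122 × 3.7^(1/4) / 4.6^(1/2) = 78.9 K.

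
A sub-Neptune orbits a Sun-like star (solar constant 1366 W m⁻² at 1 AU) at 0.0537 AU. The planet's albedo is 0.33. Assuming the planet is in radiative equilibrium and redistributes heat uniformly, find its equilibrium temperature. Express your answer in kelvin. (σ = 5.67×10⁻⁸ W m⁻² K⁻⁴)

Flux at 0.0537 AU: S = 1366/0.0537² = 4.74×10⁵ W m⁻².
Energy balance: absorbed = emitted ⇒ πR²·S(1−A) = 4πR²·σT_eq⁴, so T_eq⁴ = S(1−A)/(4σ).
T_eq = [4.74×10⁵ × 0.67 / (4 × 5.67×10⁻⁸)]^(1/4) = (1.40×10¹²)^(1/4) = 1090 K.

T_eq ≈ 1090 K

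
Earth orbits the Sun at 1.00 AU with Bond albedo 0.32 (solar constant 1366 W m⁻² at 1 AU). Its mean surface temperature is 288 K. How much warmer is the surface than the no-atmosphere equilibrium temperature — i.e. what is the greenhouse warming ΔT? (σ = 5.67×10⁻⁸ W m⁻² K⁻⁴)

S = 1366/1.00² = 1366 W m⁻².
T_eq = [S(1−A)/(4σ)]^(1/4) = [1366×0.68/(4×5.67×10⁻⁸)]^(1/4) = 253.0 K.
ΔT = T_surf − T_eq = 288 − 253.0.

ΔT ≈ 35.0 K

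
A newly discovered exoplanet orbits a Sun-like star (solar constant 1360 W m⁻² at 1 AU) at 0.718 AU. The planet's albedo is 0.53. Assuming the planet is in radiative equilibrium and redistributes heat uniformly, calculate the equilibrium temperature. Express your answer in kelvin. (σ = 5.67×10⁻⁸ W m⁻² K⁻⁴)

T_eq ≈ 272 K

Flux at 0.718 AU: S = 1360/0.718² = 2640 W m⁻².
Energy balance: absorbed = emitted ⇒ πR²·S(1−A) = 4πR²·σT_eq⁴, so T_eq⁴ = S(1−A)/(4σ).
T_eq = [2640 × 0.47 / (4 × 5.67×10⁻⁸)]^(1/4) = (5.47×10⁹)^(1/4) = 272 K.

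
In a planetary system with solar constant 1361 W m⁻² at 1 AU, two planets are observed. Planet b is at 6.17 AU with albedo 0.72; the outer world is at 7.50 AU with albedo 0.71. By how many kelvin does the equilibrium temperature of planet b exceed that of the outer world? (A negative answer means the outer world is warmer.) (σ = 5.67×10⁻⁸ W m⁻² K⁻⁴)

T_eq = [S₀(1−A)/(4σd²)]^(1/4), so T ∝ (1−A)^(1/4) / √d.
T₁ = [1361×0.28/(4×5.67×10⁻⁸×6.17²)]^(1/4) = 81.51 K.
T₂ = [1361×0.29/(4×5.67×10⁻⁸×7.50²)]^(1/4) = 74.58 K.

ΔT ≈ 6.9 K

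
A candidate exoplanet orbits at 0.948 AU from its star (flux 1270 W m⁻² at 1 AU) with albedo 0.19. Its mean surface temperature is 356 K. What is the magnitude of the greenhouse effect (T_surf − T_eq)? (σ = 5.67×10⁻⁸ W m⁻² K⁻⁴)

ΔT ≈ 89.5 K

S = 1270/0.948² = 1413 W m⁻².
T_eq = [S(1−A)/(4σ)]^(1/4) = [1413×0.81/(4×5.67×10⁻⁸)]^(1/4) = 266.5 K.
ΔT = T_surf − T_eq = 356 − 266.5.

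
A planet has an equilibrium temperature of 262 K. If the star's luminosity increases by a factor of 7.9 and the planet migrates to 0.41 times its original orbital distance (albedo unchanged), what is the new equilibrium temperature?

T_eq ∝ L^(1/4) · d^(−1/2).
T′ = 262 × 7.9^(1/4) / 0.41^(1/2) = 686 K.

T_eq ≈ 686 K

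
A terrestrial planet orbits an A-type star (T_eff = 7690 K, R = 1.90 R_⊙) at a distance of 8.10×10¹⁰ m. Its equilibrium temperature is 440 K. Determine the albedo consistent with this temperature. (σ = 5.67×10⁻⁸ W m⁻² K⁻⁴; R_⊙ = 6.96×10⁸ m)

A ≈ 0.84

R_⋆ = 1.90 × 6.96×10⁸ = 1.32×10⁹ m.
L = 4πR_⋆²σT_⋆⁴ = 4π(1.32×10⁹)² × 5.67×10⁻⁸ × (7690)⁴ = 4.36×10²⁷ W.
S = L/(4πd²) = 5.28×10⁴ W m⁻².
From T_eq⁴ = S(1−A)/(4σ): 1−A = 4σT_eq⁴/S.
1−A = 4 × 5.67×10⁻⁸ × (440)⁴ / 5.28×10⁴ = 0.161.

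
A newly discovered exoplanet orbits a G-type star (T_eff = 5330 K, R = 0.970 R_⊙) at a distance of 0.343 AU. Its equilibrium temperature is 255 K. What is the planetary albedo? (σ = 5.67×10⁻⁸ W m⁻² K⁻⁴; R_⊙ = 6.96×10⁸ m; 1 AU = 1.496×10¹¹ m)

A ≈ 0.88

R_⋆ = 0.970 × 6.96×10⁸ = 6.75×10⁸ m.
d = 0.343 AU = 5.13×10¹⁰ m.
L = 4πR_⋆²σT_⋆⁴ = 4π(6.75×10⁸)² × 5.67×10⁻⁸ × (5330)⁴ = 2.62×10²⁶ W.
S = L/(4πd²) = 7920 W m⁻².
From T_eq⁴ = S(1−A)/(4σ): 1−A = 4σT_eq⁴/S.
1−A = 4 × 5.67×10⁻⁸ × (255)⁴ / 7920 = 0.121.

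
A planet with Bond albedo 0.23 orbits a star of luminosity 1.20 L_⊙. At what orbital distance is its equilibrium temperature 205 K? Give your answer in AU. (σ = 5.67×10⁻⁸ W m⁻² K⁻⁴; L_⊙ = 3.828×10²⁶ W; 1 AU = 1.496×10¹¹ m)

d ≈ 1.77 AU

L = 1.20 × 3.828×10²⁶ = 4.59×10²⁶ W.
From T_eq⁴ = L(1−A)/(16πσd²): d = √[L(1−A)/(16πσT_eq⁴)].
d = √[4.59×10²⁶ × 0.77 / (16π × 5.67×10⁻⁸ × (205)⁴)] = 2.65×10¹¹ m = 1.77 AU.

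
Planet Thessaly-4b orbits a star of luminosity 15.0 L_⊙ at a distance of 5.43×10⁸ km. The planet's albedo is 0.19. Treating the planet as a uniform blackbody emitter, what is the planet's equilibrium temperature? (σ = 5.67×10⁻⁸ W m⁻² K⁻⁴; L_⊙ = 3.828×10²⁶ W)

d = 5.43×10⁸ km = 5.43×10¹¹ m.
L = 15.0 × 3.828×10²⁶ = 5.74×10²⁷ W.
Flux: S = L/(4πd²) = 5.74×10²⁷/(4π×(5.43×10¹¹)²) = 1550 W m⁻².
Energy balance: absorbed = emitted ⇒ πR²·S(1−A) = 4πR²·σT_eq⁴, so T_eq⁴ = S(1−A)/(4σ).
T_eq = [1550 × 0.81 / (4 × 5.67×10⁻⁸)]^(1/4) = (5.53×10⁹)^(1/4) = 273 K.

T_eq ≈ 273 K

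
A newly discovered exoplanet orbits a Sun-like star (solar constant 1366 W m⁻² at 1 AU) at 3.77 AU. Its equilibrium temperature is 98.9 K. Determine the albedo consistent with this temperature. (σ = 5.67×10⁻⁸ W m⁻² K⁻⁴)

Flux at 3.77 AU: S = 1366/3.77² = 96.1 W m⁻².
From T_eq⁴ = S(1−A)/(4σ): 1−A = 4σT_eq⁴/S.
1−A = 4 × 5.67×10⁻⁸ × (98.9)⁴ / 96.1 = 0.226.

A ≈ 0.77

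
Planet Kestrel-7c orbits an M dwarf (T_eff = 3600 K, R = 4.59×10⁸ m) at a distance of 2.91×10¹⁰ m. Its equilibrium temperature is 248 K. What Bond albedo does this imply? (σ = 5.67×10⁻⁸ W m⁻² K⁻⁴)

A ≈ 0.64

L = 4πR_⋆²σT_⋆⁴ = 4π(4.59×10⁸)² × 5.67×10⁻⁸ × (3600)⁴ = 2.52×10²⁵ W.
S = L/(4πd²) = 2370 W m⁻².
From T_eq⁴ = S(1−A)/(4σ): 1−A = 4σT_eq⁴/S.
1−A = 4 × 5.67×10⁻⁸ × (248)⁴ / 2370 = 0.362.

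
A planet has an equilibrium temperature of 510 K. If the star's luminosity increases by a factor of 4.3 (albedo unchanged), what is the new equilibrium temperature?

T_eq ≈ 734 K

T_eq ∝ L^(1/4) · d^(−1/2).
T′ = 510 × 4.3^(1/4) = 734 K.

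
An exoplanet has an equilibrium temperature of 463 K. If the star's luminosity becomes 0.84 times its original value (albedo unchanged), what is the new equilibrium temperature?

T_eq ∝ L^(1/4) · d^(−1/2).
T′ = 463 × 0.84^(1/4) = 443 K.

T_eq ≈ 443 K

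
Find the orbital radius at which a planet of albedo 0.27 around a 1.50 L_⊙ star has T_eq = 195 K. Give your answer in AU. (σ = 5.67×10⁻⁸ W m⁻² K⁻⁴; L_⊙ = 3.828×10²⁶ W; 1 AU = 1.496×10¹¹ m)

d ≈ 2.13 AU

L = 1.50 × 3.828×10²⁶ = 5.74×10²⁶ W.
From T_eq⁴ = L(1−A)/(16πσd²): d = √[L(1−A)/(16πσT_eq⁴)].
d = √[5.74×10²⁶ × 0.73 / (16π × 5.67×10⁻⁸ × (195)⁴)] = 3.19×10¹¹ m = 2.13 AU.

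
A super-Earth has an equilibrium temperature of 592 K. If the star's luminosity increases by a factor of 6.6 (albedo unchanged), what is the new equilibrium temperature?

T_eq ∝ L^(1/4) · d^(−1/2).
T′ = 592 × 6.6^(1/4) = 949 K.

T_eq ≈ 949 K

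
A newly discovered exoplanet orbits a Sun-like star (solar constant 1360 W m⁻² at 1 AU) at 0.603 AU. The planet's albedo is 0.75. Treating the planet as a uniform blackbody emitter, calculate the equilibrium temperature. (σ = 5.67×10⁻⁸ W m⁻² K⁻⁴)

T_eq ≈ 253 K

Flux at 0.603 AU: S = 1360/0.603² = 3740 W m⁻².
Energy balance: absorbed = emitted ⇒ πR²·S(1−A) = 4πR²·σT_eq⁴, so T_eq⁴ = S(1−A)/(4σ).
T_eq = [3740 × 0.25 / (4 × 5.67×10⁻⁸)]^(1/4) = (4.12×10⁹)^(1/4) = 253 K.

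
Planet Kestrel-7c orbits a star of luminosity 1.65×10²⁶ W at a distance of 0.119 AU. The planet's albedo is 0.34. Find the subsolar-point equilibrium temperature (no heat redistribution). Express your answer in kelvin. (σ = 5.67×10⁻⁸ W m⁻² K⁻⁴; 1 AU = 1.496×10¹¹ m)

T_ss ≈ 833 K

d = 0.119 AU = 1.78×10¹⁰ m.
Flux: S = L/(4πd²) = 1.65×10²⁶/(4π×(1.78×10¹⁰)²) = 4.14×10⁴ W m⁻².
At the subsolar point the surface absorbs S(1−A) and emits σT⁴ per unit area — no factor of 4, since only the local patch is in balance.
T = [4.14×10⁴ × 0.66 / 5.67×10⁻⁸]^(1/4) = (4.82×10¹¹)^(1/4) = 833 K.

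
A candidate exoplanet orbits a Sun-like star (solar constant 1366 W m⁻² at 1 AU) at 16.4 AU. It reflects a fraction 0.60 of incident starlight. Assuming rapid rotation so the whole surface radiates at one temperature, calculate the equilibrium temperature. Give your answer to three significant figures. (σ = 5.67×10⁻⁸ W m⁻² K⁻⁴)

T_eq ≈ 54.7 K

Flux at 16.4 AU: S = 1366/16.4² = 5.08 W m⁻².
Energy balance: absorbed = emitted ⇒ πR²·S(1−A) = 4πR²·σT_eq⁴, so T_eq⁴ = S(1−A)/(4σ).
T_eq = [5.08 × 0.40 / (4 × 5.67×10⁻⁸)]^(1/4) = (8.96×10⁶)^(1/4) = 54.7 K.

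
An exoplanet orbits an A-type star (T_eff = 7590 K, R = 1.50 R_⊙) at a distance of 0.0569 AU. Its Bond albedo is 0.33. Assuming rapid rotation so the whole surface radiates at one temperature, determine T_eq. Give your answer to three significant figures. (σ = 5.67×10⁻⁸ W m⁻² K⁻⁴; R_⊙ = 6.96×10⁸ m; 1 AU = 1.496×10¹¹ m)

T_eq ≈ 1700 K

R_⋆ = 1.50 × 6.96×10⁸ = 1.04×10⁹ m.
d = 0.0569 AU = 8.51×10⁹ m.
L = 4πR_⋆²σT_⋆⁴ = 4π(1.04×10⁹)² × 5.67×10⁻⁸ × (7590)⁴ = 2.58×10²⁷ W.
S = L/(4πd²) = 2.83×10⁶ W m⁻².
Energy balance: absorbed = emitted ⇒ πR²·S(1−A) = 4πR²·σT_eq⁴, so T_eq⁴ = S(1−A)/(4σ).
T_eq = [2.83×10⁶ × 0.67 / (4 × 5.67×10⁻⁸)]^(1/4) = (8.36×10¹²)^(1/4) = 1700 K.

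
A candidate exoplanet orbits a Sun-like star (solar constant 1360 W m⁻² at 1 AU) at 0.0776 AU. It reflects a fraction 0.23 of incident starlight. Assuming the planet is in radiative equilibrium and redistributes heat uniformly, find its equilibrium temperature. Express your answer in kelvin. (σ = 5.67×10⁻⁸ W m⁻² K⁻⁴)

T_eq ≈ 936 K

Flux at 0.0776 AU: S = 1360/0.0776² = 2.26×10⁵ W m⁻².
Energy balance: absorbed = emitted ⇒ πR²·S(1−A) = 4πR²·σT_eq⁴, so T_eq⁴ = S(1−A)/(4σ).
T_eq = [2.26×10⁵ × 0.77 / (4 × 5.67×10⁻⁸)]^(1/4) = (7.67×10¹¹)^(1/4) = 936 K.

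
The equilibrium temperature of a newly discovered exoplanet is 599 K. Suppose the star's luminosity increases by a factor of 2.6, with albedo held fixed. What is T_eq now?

T_eq ≈ 761 K

T_eq ∝ L^(1/4) · d^(−1/2).
T′ = 599 × 2.6^(1/4) = 761 K.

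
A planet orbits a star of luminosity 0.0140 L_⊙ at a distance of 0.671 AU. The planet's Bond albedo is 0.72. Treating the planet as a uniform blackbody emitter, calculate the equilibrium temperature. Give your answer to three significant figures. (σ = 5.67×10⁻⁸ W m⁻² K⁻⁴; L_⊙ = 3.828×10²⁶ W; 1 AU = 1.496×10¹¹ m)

T_eq ≈ 85.0 K

d = 0.671 AU = 1.00×10¹¹ m.
L = 0.0140 × 3.828×10²⁶ = 5.36×10²⁴ W.
Flux: S = L/(4πd²) = 5.36×10²⁴/(4π×(1.00×10¹¹)²) = 42.3 W m⁻².
Energy balance: absorbed = emitted ⇒ πR²·S(1−A) = 4πR²·σT_eq⁴, so T_eq⁴ = S(1−A)/(4σ).
T_eq = [42.3 × 0.28 / (4 × 5.67×10⁻⁸)]^(1/4) = (5.23×10⁷)^(1/4) = 85.0 K.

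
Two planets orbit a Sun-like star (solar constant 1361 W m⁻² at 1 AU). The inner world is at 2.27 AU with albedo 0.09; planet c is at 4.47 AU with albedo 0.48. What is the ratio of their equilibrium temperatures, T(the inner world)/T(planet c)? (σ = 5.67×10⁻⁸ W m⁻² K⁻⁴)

T_eq = [S₀(1−A)/(4σd²)]^(1/4), so T ∝ (1−A)^(1/4) / √d.
T₁ = [1361×0.91/(4×5.67×10⁻⁸×2.27²)]^(1/4) = 180.43 K.
T₂ = [1361×0.52/(4×5.67×10⁻⁸×4.47²)]^(1/4) = 111.79 K.

T₁/T₂ ≈ 1.614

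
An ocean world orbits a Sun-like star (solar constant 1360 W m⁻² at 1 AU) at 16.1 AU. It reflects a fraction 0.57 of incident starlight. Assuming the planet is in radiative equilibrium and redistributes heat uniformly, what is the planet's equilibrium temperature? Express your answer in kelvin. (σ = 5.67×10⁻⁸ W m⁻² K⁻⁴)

Flux at 16.1 AU: S = 1360/16.1² = 5.25 W m⁻².
Energy balance: absorbed = emitted ⇒ πR²·S(1−A) = 4πR²·σT_eq⁴, so T_eq⁴ = S(1−A)/(4σ).
T_eq = [5.25 × 0.43 / (4 × 5.67×10⁻⁸)]^(1/4) = (9.95×10⁶)^(1/4) = 56.2 K.

T_eq ≈ 56.2 K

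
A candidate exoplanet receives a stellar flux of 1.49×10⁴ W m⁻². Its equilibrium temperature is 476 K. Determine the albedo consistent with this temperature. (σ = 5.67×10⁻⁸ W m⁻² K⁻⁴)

From T_eq⁴ = S(1−A)/(4σ): 1−A = 4σT_eq⁴/S.
1−A = 4 × 5.67×10⁻⁸ × (476)⁴ / 1.49×10⁴ = 0.781.

A ≈ 0.22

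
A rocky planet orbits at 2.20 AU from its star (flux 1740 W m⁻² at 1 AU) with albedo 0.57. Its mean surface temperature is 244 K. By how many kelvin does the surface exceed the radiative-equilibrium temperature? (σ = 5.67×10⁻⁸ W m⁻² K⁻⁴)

S = 1740/2.20² = 359.5 W m⁻².
T_eq = [S(1−A)/(4σ)]^(1/4) = [359.5×0.43/(4×5.67×10⁻⁸)]^(1/4) = 161.6 K.
ΔT = T_surf − T_eq = 244 − 161.6.

ΔT ≈ 82.4 K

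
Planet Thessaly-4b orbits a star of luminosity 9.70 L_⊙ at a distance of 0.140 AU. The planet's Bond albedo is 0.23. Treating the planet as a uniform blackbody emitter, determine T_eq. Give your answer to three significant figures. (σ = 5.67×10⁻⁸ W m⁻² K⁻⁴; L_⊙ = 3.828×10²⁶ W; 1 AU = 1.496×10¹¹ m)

d = 0.140 AU = 2.09×10¹⁰ m.
L = 9.70 × 3.828×10²⁶ = 3.71×10²⁷ W.
Flux: S = L/(4πd²) = 3.71×10²⁷/(4π×(2.09×10¹⁰)²) = 6.74×10⁵ W m⁻².
Energy balance: absorbed = emitted ⇒ πR²·S(1−A) = 4πR²·σT_eq⁴, so T_eq⁴ = S(1−A)/(4σ).
T_eq = [6.74×10⁵ × 0.77 / (4 × 5.67×10⁻⁸)]^(1/4) = (2.29×10¹²)^(1/4) = 1230 K.

T_eq ≈ 1230 K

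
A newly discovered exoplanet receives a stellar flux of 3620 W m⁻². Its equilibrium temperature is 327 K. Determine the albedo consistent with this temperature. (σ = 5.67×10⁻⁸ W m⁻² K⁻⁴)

A ≈ 0.28

From T_eq⁴ = S(1−A)/(4σ): 1−A = 4σT_eq⁴/S.
1−A = 4 × 5.67×10⁻⁸ × (327)⁴ / 3620 = 0.716.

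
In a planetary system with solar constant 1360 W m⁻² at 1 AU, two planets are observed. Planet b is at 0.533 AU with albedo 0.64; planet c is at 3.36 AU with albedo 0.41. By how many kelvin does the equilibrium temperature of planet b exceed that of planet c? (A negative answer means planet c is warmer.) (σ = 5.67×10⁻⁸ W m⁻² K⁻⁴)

T_eq = [S₀(1−A)/(4σd²)]^(1/4), so T ∝ (1−A)^(1/4) / √d.
T₁ = [1360×0.36/(4×5.67×10⁻⁸×0.533²)]^(1/4) = 295.25 K.
T₂ = [1360×0.59/(4×5.67×10⁻⁸×3.36²)]^(1/4) = 133.05 K.

ΔT ≈ 162.2 K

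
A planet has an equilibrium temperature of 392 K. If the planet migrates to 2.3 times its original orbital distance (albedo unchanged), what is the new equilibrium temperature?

T_eq ∝ L^(1/4) · d^(−1/2).
T′ = 392 / 2.3^(1/2) = 258 K.

T_eq ≈ 258 K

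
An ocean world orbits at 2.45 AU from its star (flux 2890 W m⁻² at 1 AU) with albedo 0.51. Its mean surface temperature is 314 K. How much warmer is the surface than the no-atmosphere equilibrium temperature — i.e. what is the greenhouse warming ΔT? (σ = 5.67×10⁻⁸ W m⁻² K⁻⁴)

S = 2890/2.45² = 481.5 W m⁻².
T_eq = [S(1−A)/(4σ)]^(1/4) = [481.5×0.49/(4×5.67×10⁻⁸)]^(1/4) = 179.6 K.
ΔT = T_surf − T_eq = 314 − 179.6.

ΔT ≈ 134.4 K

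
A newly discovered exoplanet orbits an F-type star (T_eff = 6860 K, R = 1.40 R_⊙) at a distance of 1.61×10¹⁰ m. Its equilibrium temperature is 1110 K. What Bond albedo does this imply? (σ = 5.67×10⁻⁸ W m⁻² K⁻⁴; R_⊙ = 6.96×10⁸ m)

A ≈ 0.25

R_⋆ = 1.40 × 6.96×10⁸ = 9.74×10⁸ m.
L = 4πR_⋆²σT_⋆⁴ = 4π(9.74×10⁸)² × 5.67×10⁻⁸ × (6860)⁴ = 1.50×10²⁷ W.
S = L/(4πd²) = 4.60×10⁵ W m⁻².
From T_eq⁴ = S(1−A)/(4σ): 1−A = 4σT_eq⁴/S.
1−A = 4 × 5.67×10⁻⁸ × (1110)⁴ / 4.60×10⁵ = 0.749.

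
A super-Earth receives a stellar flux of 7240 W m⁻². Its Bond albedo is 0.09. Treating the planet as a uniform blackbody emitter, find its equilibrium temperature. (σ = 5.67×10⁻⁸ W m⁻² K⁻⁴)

Energy balance: absorbed = emitted ⇒ πR²·S(1−A) = 4πR²·σT_eq⁴, so T_eq⁴ = S(1−A)/(4σ).
T_eq = [7240 × 0.91 / (4 × 5.67×10⁻⁸)]^(1/4) = (2.90×10¹⁰)^(1/4) = 413 K.

T_eq ≈ 413 K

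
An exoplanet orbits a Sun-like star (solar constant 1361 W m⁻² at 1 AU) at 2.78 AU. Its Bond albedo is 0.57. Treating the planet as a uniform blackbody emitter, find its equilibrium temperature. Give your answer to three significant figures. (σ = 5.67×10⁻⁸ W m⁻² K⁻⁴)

Flux at 2.78 AU: S = 1361/2.78² = 176 W m⁻².
Energy balance: absorbed = emitted ⇒ πR²·S(1−A) = 4πR²·σT_eq⁴, so T_eq⁴ = S(1−A)/(4σ).
T_eq = [176 × 0.43 / (4 × 5.67×10⁻⁸)]^(1/4) = (3.34×10⁸)^(1/4) = 135 K.

T_eq ≈ 135 K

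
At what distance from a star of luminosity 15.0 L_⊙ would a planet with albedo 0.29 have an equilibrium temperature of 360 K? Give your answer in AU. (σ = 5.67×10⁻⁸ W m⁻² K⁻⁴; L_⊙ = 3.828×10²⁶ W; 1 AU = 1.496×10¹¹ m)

d ≈ 1.95 AU

L = 15.0 × 3.828×10²⁶ = 5.74×10²⁷ W.
From T_eq⁴ = L(1−A)/(16πσd²): d = √[L(1−A)/(16πσT_eq⁴)].
d = √[5.74×10²⁷ × 0.71 / (16π × 5.67×10⁻⁸ × (360)⁴)] = 2.92×10¹¹ m = 1.95 AU.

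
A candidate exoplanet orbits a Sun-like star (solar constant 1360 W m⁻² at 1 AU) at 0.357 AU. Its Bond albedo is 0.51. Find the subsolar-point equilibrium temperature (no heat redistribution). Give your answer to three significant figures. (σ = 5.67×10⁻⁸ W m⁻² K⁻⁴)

Flux at 0.357 AU: S = 1360/0.357² = 1.07×10⁴ W m⁻².
At the subsolar point the surface absorbs S(1−A) and emits σT⁴ per unit area — no factor of 4, since only the local patch is in balance.
T = [1.07×10⁴ × 0.49 / 5.67×10⁻⁸]^(1/4) = (9.22×10¹⁰)^(1/4) = 551 K.

T_ss ≈ 551 K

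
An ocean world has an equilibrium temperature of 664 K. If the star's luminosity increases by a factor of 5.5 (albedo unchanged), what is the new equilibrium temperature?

T_eq ∝ L^(1/4) · d^(−1/2).
T′ = 664 × 5.5^(1/4) = 1020 K.

T_eq ≈ 1020 K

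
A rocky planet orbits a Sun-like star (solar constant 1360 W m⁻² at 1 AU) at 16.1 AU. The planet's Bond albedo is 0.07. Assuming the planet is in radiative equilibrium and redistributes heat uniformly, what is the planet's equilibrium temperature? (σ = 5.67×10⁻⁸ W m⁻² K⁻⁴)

T_eq ≈ 68.1 K

Flux at 16.1 AU: S = 1360/16.1² = 5.25 W m⁻².
Energy balance: absorbed = emitted ⇒ πR²·S(1−A) = 4πR²·σT_eq⁴, so T_eq⁴ = S(1−A)/(4σ).
T_eq = [5.25 × 0.93 / (4 × 5.67×10⁻⁸)]^(1/4) = (2.15×10⁷)^(1/4) = 68.1 K.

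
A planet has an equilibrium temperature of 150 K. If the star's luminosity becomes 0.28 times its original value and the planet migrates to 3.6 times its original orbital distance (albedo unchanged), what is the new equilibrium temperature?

T_eq ∝ L^(1/4) · d^(−1/2).
T′ = 150 × 0.28^(1/4) / 3.6^(1/2) = 57.5 K.

T_eq ≈ 57.5 K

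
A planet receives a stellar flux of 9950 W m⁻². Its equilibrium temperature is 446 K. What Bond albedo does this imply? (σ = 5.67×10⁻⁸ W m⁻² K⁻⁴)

A ≈ 0.10

From T_eq⁴ = S(1−A)/(4σ): 1−A = 4σT_eq⁴/S.
1−A = 4 × 5.67×10⁻⁸ × (446)⁴ / 9950 = 0.902.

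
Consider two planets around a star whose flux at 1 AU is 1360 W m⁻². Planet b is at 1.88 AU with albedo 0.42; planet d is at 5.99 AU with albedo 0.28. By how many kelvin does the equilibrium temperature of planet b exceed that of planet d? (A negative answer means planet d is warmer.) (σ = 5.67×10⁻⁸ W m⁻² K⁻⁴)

ΔT ≈ 72.4 K

T_eq = [S₀(1−A)/(4σd²)]^(1/4), so T ∝ (1−A)^(1/4) / √d.
T₁ = [1360×0.58/(4×5.67×10⁻⁸×1.88²)]^(1/4) = 177.11 K.
T₂ = [1360×0.72/(4×5.67×10⁻⁸×5.99²)]^(1/4) = 104.74 K.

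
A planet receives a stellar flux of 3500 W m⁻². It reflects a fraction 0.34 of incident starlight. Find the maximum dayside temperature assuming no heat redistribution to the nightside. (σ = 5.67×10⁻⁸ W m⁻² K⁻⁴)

With no redistribution each surface element balances locally: S(1−A) = σT⁴.
T = [3500 × 0.66 / 5.67×10⁻⁸]^(1/4) = (4.07×10¹⁰)^(1/4) = 449 K.

T_ss ≈ 449 K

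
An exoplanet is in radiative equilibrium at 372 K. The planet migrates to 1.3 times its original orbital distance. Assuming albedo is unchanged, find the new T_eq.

T_eq ∝ L^(1/4) · d^(−1/2).
T′ = 372 / 1.3^(1/2) = 326 K.

T_eq ≈ 326 K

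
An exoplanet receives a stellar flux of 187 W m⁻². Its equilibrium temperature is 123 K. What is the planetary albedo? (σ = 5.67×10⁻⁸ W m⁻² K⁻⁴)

A ≈ 0.72

From T_eq⁴ = S(1−A)/(4σ): 1−A = 4σT_eq⁴/S.
1−A = 4 × 5.67×10⁻⁸ × (123)⁴ / 187 = 0.278.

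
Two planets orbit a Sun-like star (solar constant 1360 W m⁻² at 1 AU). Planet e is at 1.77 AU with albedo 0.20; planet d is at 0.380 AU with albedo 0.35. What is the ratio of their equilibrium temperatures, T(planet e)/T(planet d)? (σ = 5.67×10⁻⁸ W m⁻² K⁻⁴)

T₁/T₂ ≈ 0.488

T_eq = [S₀(1−A)/(4σd²)]^(1/4), so T ∝ (1−A)^(1/4) / √d.
T₁ = [1360×0.80/(4×5.67×10⁻⁸×1.77²)]^(1/4) = 197.82 K.
T₂ = [1360×0.65/(4×5.67×10⁻⁸×0.380²)]^(1/4) = 405.33 K.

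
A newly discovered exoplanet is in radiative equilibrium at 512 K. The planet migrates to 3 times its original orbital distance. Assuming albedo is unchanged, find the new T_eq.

T_eq ≈ 296 K

T_eq ∝ L^(1/4) · d^(−1/2).
T′ = 512 / 3^(1/2) = 296 K.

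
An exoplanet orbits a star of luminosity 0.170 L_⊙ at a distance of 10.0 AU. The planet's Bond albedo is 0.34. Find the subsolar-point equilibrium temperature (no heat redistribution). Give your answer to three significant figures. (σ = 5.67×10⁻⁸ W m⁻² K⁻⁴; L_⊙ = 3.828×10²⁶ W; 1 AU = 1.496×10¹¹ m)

d = 10.0 AU = 1.50×10¹² m.
L = 0.170 × 3.828×10²⁶ = 6.51×10²⁵ W.
Flux: S = L/(4πd²) = 6.51×10²⁵/(4π×(1.50×10¹²)²) = 2.31 W m⁻².
At the subsolar point the surface absorbs S(1−A) and emits σT⁴ per unit area — no factor of 4, since only the local patch is in balance.
T = [2.31 × 0.66 / 5.67×10⁻⁸]^(1/4) = (2.69×10⁷)^(1/4) = 72.0 K.

T_ss ≈ 72.0 K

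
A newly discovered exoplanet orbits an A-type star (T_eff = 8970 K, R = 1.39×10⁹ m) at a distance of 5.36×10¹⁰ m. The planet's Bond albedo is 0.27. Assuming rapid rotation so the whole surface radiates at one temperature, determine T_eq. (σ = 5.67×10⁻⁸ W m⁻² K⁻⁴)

T_eq ≈ 944 K

L = 4πR_⋆²σT_⋆⁴ = 4π(1.39×10⁹)² × 5.67×10⁻⁸ × (8970)⁴ = 8.91×10²⁷ W.
S = L/(4πd²) = 2.47×10⁵ W m⁻².
Energy balance: absorbed = emitted ⇒ πR²·S(1−A) = 4πR²·σT_eq⁴, so T_eq⁴ = S(1−A)/(4σ).
T_eq = [2.47×10⁵ × 0.73 / (4 × 5.67×10⁻⁸)]^(1/4) = (7.95×10¹¹)^(1/4) = 944 K.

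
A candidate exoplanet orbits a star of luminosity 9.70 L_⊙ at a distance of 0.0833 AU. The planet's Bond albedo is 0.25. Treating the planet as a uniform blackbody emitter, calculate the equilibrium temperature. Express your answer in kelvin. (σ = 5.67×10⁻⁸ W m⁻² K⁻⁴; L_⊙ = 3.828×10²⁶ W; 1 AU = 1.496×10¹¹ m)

T_eq ≈ 1580 K

d = 0.0833 AU = 1.25×10¹⁰ m.
L = 9.70 × 3.828×10²⁶ = 3.71×10²⁷ W.
Flux: S = L/(4πd²) = 3.71×10²⁷/(4π×(1.25×10¹⁰)²) = 1.90×10⁶ W m⁻².
Energy balance: absorbed = emitted ⇒ πR²·S(1−A) = 4πR²·σT_eq⁴, so T_eq⁴ = S(1−A)/(4σ).
T_eq = [1.90×10⁶ × 0.75 / (4 × 5.67×10⁻⁸)]^(1/4) = (6.29×10¹²)^(1/4) = 1580 K.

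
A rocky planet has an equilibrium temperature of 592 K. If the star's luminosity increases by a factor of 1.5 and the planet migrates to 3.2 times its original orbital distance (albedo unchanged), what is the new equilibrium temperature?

T_eq ∝ L^(1/4) · d^(−1/2).
T′ = 592 × 1.5^(1/4) / 3.2^(1/2) = 366 K.

T_eq ≈ 366 K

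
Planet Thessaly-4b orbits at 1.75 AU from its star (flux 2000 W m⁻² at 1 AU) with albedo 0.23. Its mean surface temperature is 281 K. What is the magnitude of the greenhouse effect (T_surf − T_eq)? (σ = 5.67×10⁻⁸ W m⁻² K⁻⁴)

S = 2000/1.75² = 653.1 W m⁻².
T_eq = [S(1−A)/(4σ)]^(1/4) = [653.1×0.77/(4×5.67×10⁻⁸)]^(1/4) = 217.0 K.
ΔT = T_surf − T_eq = 281 − 217.0.

ΔT ≈ 64.0 K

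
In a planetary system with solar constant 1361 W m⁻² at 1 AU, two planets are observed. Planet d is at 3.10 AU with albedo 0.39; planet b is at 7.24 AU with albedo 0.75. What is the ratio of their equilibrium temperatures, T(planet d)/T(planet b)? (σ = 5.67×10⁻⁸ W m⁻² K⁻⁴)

T₁/T₂ ≈ 1.910

T_eq = [S₀(1−A)/(4σd²)]^(1/4), so T ∝ (1−A)^(1/4) / √d.
T₁ = [1361×0.61/(4×5.67×10⁻⁸×3.10²)]^(1/4) = 139.70 K.
T₂ = [1361×0.25/(4×5.67×10⁻⁸×7.24²)]^(1/4) = 73.14 K.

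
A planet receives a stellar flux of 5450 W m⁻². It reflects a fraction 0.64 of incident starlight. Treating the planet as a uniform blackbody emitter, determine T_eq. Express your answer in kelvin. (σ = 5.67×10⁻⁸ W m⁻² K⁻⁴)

T_eq ≈ 305 K

Energy balance: absorbed = emitted ⇒ πR²·S(1−A) = 4πR²·σT_eq⁴, so T_eq⁴ = S(1−A)/(4σ).
T_eq = [5450 × 0.36 / (4 × 5.67×10⁻⁸)]^(1/4) = (8.65×10⁹)^(1/4) = 305 K.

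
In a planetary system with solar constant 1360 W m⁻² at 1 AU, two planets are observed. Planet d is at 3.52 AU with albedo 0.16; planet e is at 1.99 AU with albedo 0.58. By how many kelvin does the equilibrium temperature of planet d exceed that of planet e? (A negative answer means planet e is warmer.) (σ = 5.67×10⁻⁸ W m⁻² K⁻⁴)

ΔT ≈ -16.8 K

T_eq = [S₀(1−A)/(4σd²)]^(1/4), so T ∝ (1−A)^(1/4) / √d.
T₁ = [1360×0.84/(4×5.67×10⁻⁸×3.52²)]^(1/4) = 141.99 K.
T₂ = [1360×0.42/(4×5.67×10⁻⁸×1.99²)]^(1/4) = 158.80 K.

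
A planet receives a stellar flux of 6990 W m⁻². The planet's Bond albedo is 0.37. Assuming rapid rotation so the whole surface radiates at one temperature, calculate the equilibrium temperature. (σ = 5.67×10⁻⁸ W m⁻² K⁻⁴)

Energy balance: absorbed = emitted ⇒ πR²·S(1−A) = 4πR²·σT_eq⁴, so T_eq⁴ = S(1−A)/(4σ).
T_eq = [6990 × 0.63 / (4 × 5.67×10⁻⁸)]^(1/4) = (1.94×10¹⁰)^(1/4) = 373 K.

T_eq ≈ 373 K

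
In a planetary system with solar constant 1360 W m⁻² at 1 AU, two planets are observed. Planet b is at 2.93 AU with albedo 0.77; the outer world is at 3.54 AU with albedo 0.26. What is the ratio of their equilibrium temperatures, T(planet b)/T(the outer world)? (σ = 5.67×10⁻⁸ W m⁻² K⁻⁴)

T₁/T₂ ≈ 0.821

T_eq = [S₀(1−A)/(4σd²)]^(1/4), so T ∝ (1−A)^(1/4) / √d.
T₁ = [1360×0.23/(4×5.67×10⁻⁸×2.93²)]^(1/4) = 112.58 K.
T₂ = [1360×0.74/(4×5.67×10⁻⁸×3.54²)]^(1/4) = 137.18 K.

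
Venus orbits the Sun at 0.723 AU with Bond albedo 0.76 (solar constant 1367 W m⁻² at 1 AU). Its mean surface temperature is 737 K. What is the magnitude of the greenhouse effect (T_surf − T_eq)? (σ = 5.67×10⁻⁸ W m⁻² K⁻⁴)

S = 1367/0.723² = 2615 W m⁻².
T_eq = [S(1−A)/(4σ)]^(1/4) = [2615×0.24/(4×5.67×10⁻⁸)]^(1/4) = 229.4 K.
ΔT = T_surf − T_eq = 737 − 229.4.

ΔT ≈ 507.6 K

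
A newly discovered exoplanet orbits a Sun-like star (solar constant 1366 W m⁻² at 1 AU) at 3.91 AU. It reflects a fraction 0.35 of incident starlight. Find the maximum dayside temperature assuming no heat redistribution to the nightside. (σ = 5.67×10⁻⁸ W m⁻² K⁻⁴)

T_ss ≈ 179 K

Flux at 3.91 AU: S = 1366/3.91² = 89.4 W m⁻².
With no redistribution each surface element balances locally: S(1−A) = σT⁴.
T = [89.4 × 0.65 / 5.67×10⁻⁸]^(1/4) = (1.02×10⁹)^(1/4) = 179 K.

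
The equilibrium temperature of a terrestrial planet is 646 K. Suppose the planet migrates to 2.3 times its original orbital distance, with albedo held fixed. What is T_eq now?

T_eq ≈ 426 K

T_eq ∝ L^(1/4) · d^(−1/2).
T′ = 646 / 2.3^(1/2) = 426 K.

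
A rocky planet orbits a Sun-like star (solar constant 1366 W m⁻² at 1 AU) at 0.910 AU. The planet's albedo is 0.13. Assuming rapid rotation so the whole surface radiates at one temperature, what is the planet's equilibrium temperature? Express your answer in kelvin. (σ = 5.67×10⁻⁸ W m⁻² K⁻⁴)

T_eq ≈ 282 K

Flux at 0.910 AU: S = 1366/0.910² = 1650 W m⁻².
Energy balance: absorbed = emitted ⇒ πR²·S(1−A) = 4πR²·σT_eq⁴, so T_eq⁴ = S(1−A)/(4σ).
T_eq = [1650 × 0.87 / (4 × 5.67×10⁻⁸)]^(1/4) = (6.33×10⁹)^(1/4) = 282 K.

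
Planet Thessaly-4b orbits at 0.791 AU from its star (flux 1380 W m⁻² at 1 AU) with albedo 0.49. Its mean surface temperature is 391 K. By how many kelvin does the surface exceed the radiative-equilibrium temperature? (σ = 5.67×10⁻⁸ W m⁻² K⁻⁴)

S = 1380/0.791² = 2206 W m⁻².
T_eq = [S(1−A)/(4σ)]^(1/4) = [2206×0.51/(4×5.67×10⁻⁸)]^(1/4) = 265.4 K.
ΔT = T_surf − T_eq = 391 − 265.4.

ΔT ≈ 125.6 K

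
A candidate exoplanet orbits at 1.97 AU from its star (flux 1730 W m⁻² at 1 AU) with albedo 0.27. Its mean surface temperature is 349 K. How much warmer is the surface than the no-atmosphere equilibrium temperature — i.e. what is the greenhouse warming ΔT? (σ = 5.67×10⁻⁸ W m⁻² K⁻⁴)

ΔT ≈ 154.4 K

S = 1730/1.97² = 445.8 W m⁻².
T_eq = [S(1−A)/(4σ)]^(1/4) = [445.8×0.73/(4×5.67×10⁻⁸)]^(1/4) = 194.6 K.
ΔT = T_surf − T_eq = 349 − 194.6.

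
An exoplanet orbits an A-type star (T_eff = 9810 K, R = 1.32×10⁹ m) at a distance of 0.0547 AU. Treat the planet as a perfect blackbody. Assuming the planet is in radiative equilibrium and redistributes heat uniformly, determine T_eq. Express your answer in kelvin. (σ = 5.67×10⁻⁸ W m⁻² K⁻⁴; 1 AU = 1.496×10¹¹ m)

T_eq ≈ 2790 K

d = 0.0547 AU = 8.18×10⁹ m.
L = 4πR_⋆²σT_⋆⁴ = 4π(1.32×10⁹)² × 5.67×10⁻⁸ × (9810)⁴ = 1.15×10²⁸ W.
S = L/(4πd²) = 1.37×10⁷ W m⁻².
Energy balance: absorbed = emitted ⇒ πR²·S(1−A) = 4πR²·σT_eq⁴, so T_eq⁴ = S(1−A)/(4σ).
T_eq = [1.37×10⁷ × 1.00 / (4 × 5.67×10⁻⁸)]^(1/4) = (6.02×10¹³)^(1/4) = 2790 K.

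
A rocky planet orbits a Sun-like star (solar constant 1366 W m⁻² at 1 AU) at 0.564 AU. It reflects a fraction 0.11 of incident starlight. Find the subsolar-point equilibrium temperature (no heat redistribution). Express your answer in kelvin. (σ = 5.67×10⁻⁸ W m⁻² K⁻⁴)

T_ss ≈ 510 K

Flux at 0.564 AU: S = 1366/0.564² = 4290 W m⁻².
At the subsolar point the surface absorbs S(1−A) and emits σT⁴ per unit area — no factor of 4, since only the local patch is in balance.
T = [4290 × 0.89 / 5.67×10⁻⁸]^(1/4) = (6.74×10¹⁰)^(1/4) = 510 K.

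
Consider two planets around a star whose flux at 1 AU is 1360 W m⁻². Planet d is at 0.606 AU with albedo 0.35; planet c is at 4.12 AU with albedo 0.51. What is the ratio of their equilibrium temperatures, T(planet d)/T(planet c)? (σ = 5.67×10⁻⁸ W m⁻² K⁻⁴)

T₁/T₂ ≈ 2.798

T_eq = [S₀(1−A)/(4σd²)]^(1/4), so T ∝ (1−A)^(1/4) / √d.
T₁ = [1360×0.65/(4×5.67×10⁻⁸×0.606²)]^(1/4) = 320.97 K.
T₂ = [1360×0.49/(4×5.67×10⁻⁸×4.12²)]^(1/4) = 114.70 K.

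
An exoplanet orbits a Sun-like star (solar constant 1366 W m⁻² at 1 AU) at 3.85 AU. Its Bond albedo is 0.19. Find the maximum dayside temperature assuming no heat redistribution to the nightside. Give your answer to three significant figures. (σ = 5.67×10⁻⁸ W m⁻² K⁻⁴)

Flux at 3.85 AU: S = 1366/3.85² = 92.2 W m⁻².
With no redistribution each surface element balances locally: S(1−A) = σT⁴.
T = [92.2 × 0.81 / 5.67×10⁻⁸]^(1/4) = (1.32×10⁹)^(1/4) = 190 K.

T_ss ≈ 190 K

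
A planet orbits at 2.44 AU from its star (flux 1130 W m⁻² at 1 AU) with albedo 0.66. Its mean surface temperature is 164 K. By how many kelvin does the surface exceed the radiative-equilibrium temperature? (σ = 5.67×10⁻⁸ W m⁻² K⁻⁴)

ΔT ≈ 34.1 K

S = 1130/2.44² = 189.8 W m⁻².
T_eq = [S(1−A)/(4σ)]^(1/4) = [189.8×0.34/(4×5.67×10⁻⁸)]^(1/4) = 129.9 K.
ΔT = T_surf − T_eq = 164 − 129.9.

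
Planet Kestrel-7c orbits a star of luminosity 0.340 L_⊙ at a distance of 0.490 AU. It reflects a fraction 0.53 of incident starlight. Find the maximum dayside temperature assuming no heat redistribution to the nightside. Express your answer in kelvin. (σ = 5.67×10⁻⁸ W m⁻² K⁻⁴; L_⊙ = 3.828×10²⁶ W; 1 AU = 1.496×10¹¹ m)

d = 0.490 AU = 7.33×10¹⁰ m.
L = 0.340 × 3.828×10²⁶ = 1.30×10²⁶ W.
Flux: S = L/(4πd²) = 1.30×10²⁶/(4π×(7.33×10¹⁰)²) = 1930 W m⁻².
With no redistribution each surface element balances locally: S(1−A) = σT⁴.
T = [1930 × 0.47 / 5.67×10⁻⁸]^(1/4) = (1.60×10¹⁰)^(1/4) = 356 K.

T_ss ≈ 356 K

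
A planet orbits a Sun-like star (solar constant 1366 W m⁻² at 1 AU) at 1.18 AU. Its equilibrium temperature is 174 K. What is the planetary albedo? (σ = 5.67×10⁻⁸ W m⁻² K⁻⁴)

A ≈ 0.79

Flux at 1.18 AU: S = 1366/1.18² = 981 W m⁻².
From T_eq⁴ = S(1−A)/(4σ): 1−A = 4σT_eq⁴/S.
1−A = 4 × 5.67×10⁻⁸ × (174)⁴ / 981 = 0.212.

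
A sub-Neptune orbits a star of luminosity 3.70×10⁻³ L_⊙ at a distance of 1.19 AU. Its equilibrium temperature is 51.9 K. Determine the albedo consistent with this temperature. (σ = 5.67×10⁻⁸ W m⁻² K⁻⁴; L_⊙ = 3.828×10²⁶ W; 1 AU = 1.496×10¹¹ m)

A ≈ 0.54

d = 1.19 AU = 1.78×10¹¹ m.
L = 3.70×10⁻³ × 3.828×10²⁶ = 1.42×10²⁴ W.
Flux: S = L/(4πd²) = 1.42×10²⁴/(4π×(1.78×10¹¹)²) = 3.56 W m⁻².
From T_eq⁴ = S(1−A)/(4σ): 1−A = 4σT_eq⁴/S.
1−A = 4 × 5.67×10⁻⁸ × (51.9)⁴ / 3.56 = 0.463.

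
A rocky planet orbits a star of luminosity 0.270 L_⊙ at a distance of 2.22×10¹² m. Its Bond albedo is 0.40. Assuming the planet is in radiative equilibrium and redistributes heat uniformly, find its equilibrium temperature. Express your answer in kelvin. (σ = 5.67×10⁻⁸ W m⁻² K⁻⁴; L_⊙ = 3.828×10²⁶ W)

L = 0.270 × 3.828×10²⁶ = 1.03×10²⁶ W.
Flux: S = L/(4πd²) = 1.03×10²⁶/(4π×(2.22×10¹²)²) = 1.67 W m⁻².
Energy balance: absorbed = emitted ⇒ πR²·S(1−A) = 4πR²·σT_eq⁴, so T_eq⁴ = S(1−A)/(4σ).
T_eq = [1.67 × 0.60 / (4 × 5.67×10⁻⁸)]^(1/4) = (4.41×10⁶)^(1/4) = 45.8 K.

T_eq ≈ 45.8 K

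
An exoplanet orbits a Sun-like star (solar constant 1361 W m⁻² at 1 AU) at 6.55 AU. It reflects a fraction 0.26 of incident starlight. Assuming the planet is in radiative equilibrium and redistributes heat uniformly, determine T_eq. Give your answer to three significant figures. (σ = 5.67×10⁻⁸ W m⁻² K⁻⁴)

T_eq ≈ 101 K

Flux at 6.55 AU: S = 1361/6.55² = 31.7 W m⁻².
Energy balance: absorbed = emitted ⇒ πR²·S(1−A) = 4πR²·σT_eq⁴, so T_eq⁴ = S(1−A)/(4σ).
T_eq = [31.7 × 0.74 / (4 × 5.67×10⁻⁸)]^(1/4) = (1.04×10⁸)^(1/4) = 101 K.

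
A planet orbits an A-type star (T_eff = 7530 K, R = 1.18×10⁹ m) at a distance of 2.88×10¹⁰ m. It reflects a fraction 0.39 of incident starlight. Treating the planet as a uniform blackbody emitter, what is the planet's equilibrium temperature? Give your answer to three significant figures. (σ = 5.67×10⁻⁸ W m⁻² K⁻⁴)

L = 4πR_⋆²σT_⋆⁴ = 4π(1.18×10⁹)² × 5.67×10⁻⁸ × (7530)⁴ = 3.19×10²⁷ W.
S = L/(4πd²) = 3.06×10⁵ W m⁻².
Energy balance: absorbed = emitted ⇒ πR²·S(1−A) = 4πR²·σT_eq⁴, so T_eq⁴ = S(1−A)/(4σ).
T_eq = [3.06×10⁵ × 0.61 / (4 × 5.67×10⁻⁸)]^(1/4) = (8.23×10¹¹)^(1/4) = 952 K.

T_eq ≈ 952 K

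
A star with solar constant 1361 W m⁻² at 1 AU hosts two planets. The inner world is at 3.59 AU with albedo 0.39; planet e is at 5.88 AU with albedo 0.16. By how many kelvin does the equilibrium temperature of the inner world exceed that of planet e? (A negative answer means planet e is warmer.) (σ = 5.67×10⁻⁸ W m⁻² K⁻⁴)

T_eq = [S₀(1−A)/(4σd²)]^(1/4), so T ∝ (1−A)^(1/4) / √d.
T₁ = [1361×0.61/(4×5.67×10⁻⁸×3.59²)]^(1/4) = 129.82 K.
T₂ = [1361×0.84/(4×5.67×10⁻⁸×5.88²)]^(1/4) = 109.88 K.

ΔT ≈ 19.9 K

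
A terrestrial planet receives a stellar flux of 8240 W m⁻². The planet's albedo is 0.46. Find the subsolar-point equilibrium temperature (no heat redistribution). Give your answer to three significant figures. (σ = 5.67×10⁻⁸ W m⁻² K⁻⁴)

At the subsolar point the surface absorbs S(1−A) and emits σT⁴ per unit area — no factor of 4, since only the local patch is in balance.
T = [8240 × 0.54 / 5.67×10⁻⁸]^(1/4) = (7.85×10¹⁰)^(1/4) = 529 K.

T_ss ≈ 529 K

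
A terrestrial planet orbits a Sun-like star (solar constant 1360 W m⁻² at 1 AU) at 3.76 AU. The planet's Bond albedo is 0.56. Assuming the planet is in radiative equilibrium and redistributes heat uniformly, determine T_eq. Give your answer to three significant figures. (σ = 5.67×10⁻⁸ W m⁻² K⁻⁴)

Flux at 3.76 AU: S = 1360/3.76² = 96.2 W m⁻².
Energy balance: absorbed = emitted ⇒ πR²·S(1−A) = 4πR²·σT_eq⁴, so T_eq⁴ = S(1−A)/(4σ).
T_eq = [96.2 × 0.44 / (4 × 5.67×10⁻⁸)]^(1/4) = (1.87×10⁸)^(1/4) = 117 K.

T_eq ≈ 117 K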